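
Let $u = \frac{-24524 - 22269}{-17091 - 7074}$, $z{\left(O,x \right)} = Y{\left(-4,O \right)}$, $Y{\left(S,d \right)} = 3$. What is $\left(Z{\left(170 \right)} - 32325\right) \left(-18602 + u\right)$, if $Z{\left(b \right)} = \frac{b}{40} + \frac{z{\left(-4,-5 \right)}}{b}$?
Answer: $\frac{4939253755149313}{8216100} \approx 6.0117 \cdot 10^{8}$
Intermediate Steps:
$z{\left(O,x \right)} = 3$
$u = \frac{46793}{24165}$ ($u = - \frac{46793}{-24165} = \left(-46793\right) \left(- \frac{1}{24165}\right) = \frac{46793}{24165} \approx 1.9364$)
$Z{\left(b \right)} = \frac{3}{b} + \frac{b}{40}$ ($Z{\left(b \right)} = \frac{b}{40} + \frac{3}{b} = \frac{3}{b} + \frac{b}{40}$)
$\left(Z{\left(170 \right)} - 32325\right) \left(-18602 + u\right) = \left(\left(\frac{3}{170} + \frac{1}{40} \cdot 170\right) - 32325\right) \left(-18602 + \frac{46793}{24165}\right) = \left(\left(3 \cdot \frac{1}{170} + \frac{17}{4}\right) - 32325\right) \left(- \frac{449470537}{24165}\right) = \left(\left(\frac{3}{170} + \frac{17}{4}\right) - 32325\right) \left(- \frac{449470537}{24165}\right) = \left(\frac{1451}{340} - 32325\right) \left(- \frac{449470537}{24165}\right) = \left(- \frac{10989049}{340}\right) \left(- \frac{449470537}{24165}\right) = \frac{4939253755149313}{8216100}$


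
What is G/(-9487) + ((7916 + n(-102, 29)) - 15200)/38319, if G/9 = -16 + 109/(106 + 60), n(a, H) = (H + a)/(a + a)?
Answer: -20384987033/116138298132 ≈ -0.17552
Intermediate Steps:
n(a, H) = (H + a)/(2*a) (n(a, H) = (H + a)/((2*a)) = (H + a)*(1/(2*a)) = (H + a)/(2*a))
G = -22923/166 (G = 9*(-16 + 109/(106 + 60)) = 9*(-16 + 109/166) = 9*(-2547/166) = -22923/166 ≈ -138.09)
G/(-9487) + ((7916 + n(-102, 29)) - 15200)/38319 = -22923/166/(-9487) + ((7916 + (1/2)*(29 - 102)/(-102)) - 15200)/38319 = -22923/166*(-1/9487) + ((7916 + (1/2)*(-1/102)*(-73)) - 15200)*(1/38319) = 22923/1574842 + ((7916 + 73/204) - 15200)*(1/38319) = 22923/1574842 + (1614937/204 - 15200)*(1/38319) = 22923/1574842 - 1485863/204*1/38319 = 22923/1574842 - 1485863/7817076 = -20384987033/116138298132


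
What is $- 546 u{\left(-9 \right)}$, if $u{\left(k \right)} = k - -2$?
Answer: $3822$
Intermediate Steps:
$u{\left(k \right)} = 2 + k$ ($u{\left(k \right)} = k + 2 = 2 + k$)
$- 546 u{\left(-9 \right)} = - 546 \left(2 - 9\right) = \left(-546\right) \left(-7\right) = 3822$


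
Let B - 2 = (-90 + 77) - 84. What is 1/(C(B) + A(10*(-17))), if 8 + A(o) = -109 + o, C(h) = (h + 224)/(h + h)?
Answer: -190/54659 ≈ -0.0034761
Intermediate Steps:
B = -95 (B = 2 + ((-90 + 77) - 84) = 2 + (-13 - 84) = 2 - 97 = -95)
C(h) = (224 + h)/(2*h) (C(h) = (224 + h)/((2*h)) = (224 + h)*(1/(2*h)) = (224 + h)/(2*h))
A(o) = -117 + o (A(o) = -8 + (-109 + o) = -117 + o)
1/(C(B) + A(10*(-17))) = 1/((½)*(224 - 95)/(-95) + (-117 + 10*(-17))) = 1/((½)*(-1/95)*129 + (-117 - 170)) = 1/(-129/190 - 287) = 1/(-54659/190) = -190/54659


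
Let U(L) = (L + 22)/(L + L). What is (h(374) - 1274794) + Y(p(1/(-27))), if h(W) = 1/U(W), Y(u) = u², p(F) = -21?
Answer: -11469160/9 ≈ -1.2744e+6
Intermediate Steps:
U(L) = (22 + L)/(2*L) (U(L) = (22 + L)/((2*L)) = (22 + L)*(1/(2*L)) = (22 + L)/(2*L))
h(W) = 2*W/(22 + W) (h(W) = 1/((22 + W)/(2*W)) = 2*W/(22 + W))
(h(374) - 1274794) + Y(p(1/(-27))) = (2*374/(22 + 374) - 1274794) + (-21)² = (2*374/396 - 1274794) + 441 = (2*374*(1/396) - 1274794) + 441 = (17/9 - 1274794) + 441 = -11473129/9 + 441 = -11469160/9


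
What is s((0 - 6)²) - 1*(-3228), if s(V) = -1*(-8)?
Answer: 3236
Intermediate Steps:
s(V) = 8
s((0 - 6)²) - 1*(-3228) = 8 - 1*(-3228) = 8 + 3228 = 3236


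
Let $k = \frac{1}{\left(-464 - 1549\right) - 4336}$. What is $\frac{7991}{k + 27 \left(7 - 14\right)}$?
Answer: $- \frac{50734859}{1199962} \approx -42.28$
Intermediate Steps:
$k = - \frac{1}{6349}$ ($k = \frac{1}{\left(-464 - 1549\right) - 4336} = \frac{1}{-2013 - 4336} = \frac{1}{-6349} = - \frac{1}{6349} \approx -0.00015751$)
$\frac{7991}{k + 27 \left(7 - 14\right)} = \frac{7991}{- \frac{1}{6349} + 27 \left(7 - 14\right)} = \frac{7991}{- \frac{1}{6349} + 27 \left(-7\right)} = \frac{7991}{- \frac{1}{6349} - 189} = \frac{7991}{- \frac{1199962}{6349}} = 7991 \left(- \frac{6349}{1199962}\right) = - \frac{50734859}{1199962}$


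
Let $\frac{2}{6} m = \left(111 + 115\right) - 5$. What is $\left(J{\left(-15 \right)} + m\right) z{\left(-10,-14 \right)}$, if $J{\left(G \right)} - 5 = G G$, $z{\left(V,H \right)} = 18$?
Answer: $16074$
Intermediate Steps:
$J{\left(G \right)} = 5 + G^{2}$ ($J{\left(G \right)} = 5 + G G = 5 + G^{2}$)
$m = 663$ ($m = 3 \left(\left(111 + 115\right) - 5\right) = 3 \left(226 - 5\right) = 3 \cdot 221 = 663$)
$\left(J{\left(-15 \right)} + m\right) z{\left(-10,-14 \right)} = \left(\left(5 + \left(-15\right)^{2}\right) + 663\right) 18 = \left(\left(5 + 225\right) + 663\right) 18 = \left(230 + 663\right) 18 = 893 \cdot 18 = 16074$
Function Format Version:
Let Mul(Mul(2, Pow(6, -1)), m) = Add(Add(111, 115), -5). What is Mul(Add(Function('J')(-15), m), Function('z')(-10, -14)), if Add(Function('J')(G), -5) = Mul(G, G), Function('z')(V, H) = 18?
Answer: 16074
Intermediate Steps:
Function('J')(G) = Add(5, Pow(G, 2)) (Function('J')(G) = Add(5, Mul(G, G)) = Add(5, Pow(G, 2)))
m = 663 (m = Mul(3, Add(Add(111, 115), -5)) = Mul(3, Add(226, -5)) = Mul(3, 221) = 663)
Mul(Add(Function('J')(-15), m), Function('z')(-10, -14)) = Mul(Add(Add(5, Pow(-15, 2)), 663), 18) = Mul(Add(Add(5, 225), 663), 18) = Mul(Add(230, 663), 18) = Mul(893, 18) = 16074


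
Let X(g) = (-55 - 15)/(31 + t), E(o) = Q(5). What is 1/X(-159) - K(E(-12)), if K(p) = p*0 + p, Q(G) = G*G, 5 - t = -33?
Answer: -1819/70 ≈ -25.986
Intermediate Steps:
t = 38 (t = 5 - 1*(-33) = 5 + 33 = 38)
Q(G) = G²
E(o) = 25 (E(o) = 5² = 25)
X(g) = -70/69 (X(g) = (-55 - 15)/(31 + 38) = -70/69)
K(p) = p (K(p) = 0 + p = p)
1/X(-159) - K(E(-12)) = 1/(-70/69) - 1*25 = -69/70 - 25 = -1819/70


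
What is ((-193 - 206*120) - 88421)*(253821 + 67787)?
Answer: -36449121072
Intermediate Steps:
((-193 - 206*120) - 88421)*(253821 + 67787) = ((-193 - 24720) - 88421)*321608 = (-24913 - 88421)*321608 = -113334*321608 = -36449121072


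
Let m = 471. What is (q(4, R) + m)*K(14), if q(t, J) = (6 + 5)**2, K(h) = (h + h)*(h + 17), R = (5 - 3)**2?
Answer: 513856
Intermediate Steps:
R = 4 (R = 2**2 = 4)
K(h) = 2*h*(17 + h) (K(h) = (2*h)*(17 + h) = 2*h*(17 + h))
q(t, J) = 121 (q(t, J) = 11**2 = 121)
(q(4, R) + m)*K(14) = (121 + 471)*(2*14*(17 + 14)) = 592*(2*14*31) = 592*868 = 513856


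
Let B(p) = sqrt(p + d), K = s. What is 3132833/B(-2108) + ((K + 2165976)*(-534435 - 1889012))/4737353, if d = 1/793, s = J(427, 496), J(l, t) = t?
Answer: -5250330068984/4737353 - 3132833*I*sqrt(1325612899)/1671643 ≈ -1.1083e+6 - 68234.0*I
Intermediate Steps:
s = 496
K = 496
d = 1/793 ≈ 0.0012610
B(p) = sqrt(1/793 + p) (B(p) = sqrt(p + 1/793) = sqrt(1/793 + p))
3132833/B(-2108) + ((K + 2165976)*(-534435 - 1889012))/4737353 = 3132833/((sqrt(793 + 628849*(-2108))/793)) + ((496 + 2165976)*(-534435 - 1889012))/4737353 = 3132833/((sqrt(793 - 1325613692)/793)) + (2166472*(-2423447))*(1/4737353) = 3132833/((sqrt(-1325612899)/793)) - 5250330068984*1/4737353 = 3132833/(((I*sqrt(1325612899))/793)) - 5250330068984/4737353 = 3132833/((I*sqrt(1325612899)/793)) - 5250330068984/4737353 = 3132833*(-I*sqrt(1325612899)/1671643) - 5250330068984/4737353 = -3132833*I*sqrt(1325612899)/1671643 - 5250330068984/4737353 = -5250330068984/4737353 - 3132833*I*sqrt(1325612899)/1671643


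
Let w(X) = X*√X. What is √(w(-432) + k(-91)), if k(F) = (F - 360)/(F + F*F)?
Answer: √(-410410 - 38635833600*I*√3)/2730 ≈ 67.003 - 67.004*I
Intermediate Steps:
w(X) = X^(3/2)
k(F) = (-360 + F)/(F + F²)
√(w(-432) + k(-91)) = √((-432)^(3/2) + (-360 - 91)/((-91)*(1 - 91))) = √(-5184*I*√3 - 1/91*(-451)/(-90)) = √(-5184*I*√3 - 1/91*(-1/90)*(-451)) = √(-5184*I*√3 - 451/8190) = √(-451/8190 - 5184*I*√3)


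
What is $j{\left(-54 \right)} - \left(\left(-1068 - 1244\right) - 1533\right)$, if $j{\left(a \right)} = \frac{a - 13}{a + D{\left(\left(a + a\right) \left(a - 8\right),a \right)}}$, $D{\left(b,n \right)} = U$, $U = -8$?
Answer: $\frac{238457}{62} \approx 3846.1$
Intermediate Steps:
$D{\left(b,n \right)} = -8$
$j{\left(a \right)} = \frac{-13 + a}{-8 + a}$ ($j{\left(a \right)} = \frac{a - 13}{a - 8} = \frac{-13 + a}{-8 + a}$)
$j{\left(-54 \right)} - \left(\left(-1068 - 1244\right) - 1533\right) = \frac{-13 - 54}{-8 - 54} - \left(\left(-1068 - 1244\right) - 1533\right) = \frac{1}{-62} \left(-67\right) - \left(-2312 - 1533\right) = \left(- \frac{1}{62}\right) \left(-67\right) - -3845 = \frac{67}{62} + 3845 = \frac{238457}{62}$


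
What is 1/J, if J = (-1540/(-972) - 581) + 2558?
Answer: 243/480796 ≈ 0.00050541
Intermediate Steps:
J = 480796/243 (J = (-1540*(-1/972) - 581) + 2558 = (385/243 - 581) + 2558 = -140798/243 + 2558 = 480796/243 ≈ 1978.6)
1/J = 1/(480796/243) = 243/480796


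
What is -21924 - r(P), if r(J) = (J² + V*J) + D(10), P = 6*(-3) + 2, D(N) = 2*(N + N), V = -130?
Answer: -24300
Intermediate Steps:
D(N) = 4*N (D(N) = 2*(2*N) = 4*N)
P = -16 (P = -18 + 2 = -16)
r(J) = 40 + J² - 130*J (r(J) = (J² - 130*J) + 4*10 = (J² - 130*J) + 40 = 40 + J² - 130*J)
-21924 - r(P) = -21924 - (40 + (-16)² - 130*(-16)) = -21924 - (40 + 256 + 2080) = -21924 - 1*2376 = -21924 - 2376 = -24300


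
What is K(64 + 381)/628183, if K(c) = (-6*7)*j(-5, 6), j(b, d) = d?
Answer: -252/628183 ≈ -0.00040116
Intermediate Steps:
K(c) = -252 (K(c) = -6*7*6 = -42*6 = -252)
K(64 + 381)/628183 = -252/628183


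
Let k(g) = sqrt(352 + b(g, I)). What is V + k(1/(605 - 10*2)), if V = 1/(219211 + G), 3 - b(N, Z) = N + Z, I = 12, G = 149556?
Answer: 1/368767 + sqrt(13042510)/195 ≈ 18.520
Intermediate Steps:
b(N, Z) = 3 - N - Z (b(N, Z) = 3 - (N + Z) = 3 + (-N - Z) = 3 - N - Z)
k(g) = sqrt(343 - g) (k(g) = sqrt(352 + (3 - g - 1*12)) = sqrt(352 + (3 - g - 12)) = sqrt(352 + (-9 - g)) = sqrt(343 - g))
V = 1/368767 (V = 1/(219211 + 149556) = 1/368767 ≈ 2.7117e-6)
V + k(1/(605 - 10*2)) = 1/368767 + sqrt(343 - 1/(605 - 10*2)) = 1/368767 + sqrt(343 - 1/(605 - 20)) = 1/368767 + sqrt(343 - 1/585) = 1/368767 + sqrt(200654/585) = 1/368767 + sqrt(13042510)/195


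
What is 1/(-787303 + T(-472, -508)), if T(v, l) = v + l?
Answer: -1/788283 ≈ -1.2686e-6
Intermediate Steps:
T(v, l) = l + v
1/(-787303 + T(-472, -508)) = 1/(-787303 + (-508 - 472)) = 1/(-787303 - 980) = 1/(-788283) = -1/788283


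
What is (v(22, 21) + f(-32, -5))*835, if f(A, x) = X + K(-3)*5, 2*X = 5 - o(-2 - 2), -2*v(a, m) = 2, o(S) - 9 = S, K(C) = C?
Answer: -13360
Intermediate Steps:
o(S) = 9 + S
v(a, m) = -1 (v(a, m) = -½*2 = -1)
X = 0 (X = (5 - (9 + (-2 - 2)))/2 = (5 - (9 - 4))/2 = (5 - 1*5)/2 = (5 - 5)/2 = (½)*0 = 0)
f(A, x) = -15 (f(A, x) = 0 - 3*5 = 0 - 15 = -15)
(v(22, 21) + f(-32, -5))*835 = (-1 - 15)*835 = -16*835 = -13360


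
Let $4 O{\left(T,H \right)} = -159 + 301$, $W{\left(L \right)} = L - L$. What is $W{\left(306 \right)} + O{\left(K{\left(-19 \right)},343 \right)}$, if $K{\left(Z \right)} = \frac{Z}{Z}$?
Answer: $\frac{71}{2} \approx 35.5$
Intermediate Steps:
$W{\left(L \right)} = 0$
$K{\left(Z \right)} = 1$
$O{\left(T,H \right)} = \frac{71}{2}$ ($O{\left(T,H \right)} = \frac{-159 + 301}{4} = \frac{1}{4} \cdot 142 = \frac{71}{2}$)
$W{\left(306 \right)} + O{\left(K{\left(-19 \right)},343 \right)} = 0 + \frac{71}{2} = \frac{71}{2}$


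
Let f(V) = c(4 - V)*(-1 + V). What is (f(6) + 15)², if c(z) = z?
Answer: 25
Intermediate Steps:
f(V) = (-1 + V)*(4 - V) (f(V) = (4 - V)*(-1 + V) = (-1 + V)*(4 - V))
(f(6) + 15)² = (-(-1 + 6)*(-4 + 6) + 15)² = (-1*5*2 + 15)² = (-10 + 15)² = 5² = 25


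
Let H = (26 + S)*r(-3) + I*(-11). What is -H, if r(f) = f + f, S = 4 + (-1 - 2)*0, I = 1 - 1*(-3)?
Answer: 224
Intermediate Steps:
I = 4 (I = 1 + 3 = 4)
S = 4 (S = 4 - 3*0 = 4 + 0 = 4)
r(f) = 2*f
H = -224 (H = (26 + 4)*(2*(-3)) + 4*(-11) = 30*(-6) - 44 = -180 - 44 = -224)
-H = -1*(-224) = 224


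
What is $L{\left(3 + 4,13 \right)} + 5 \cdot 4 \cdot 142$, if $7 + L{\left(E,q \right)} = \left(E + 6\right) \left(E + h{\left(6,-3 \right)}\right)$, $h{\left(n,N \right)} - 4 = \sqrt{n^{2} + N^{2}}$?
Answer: $2976 + 39 \sqrt{5} \approx 3063.2$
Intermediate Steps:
$h{\left(n,N \right)} = 4 + \sqrt{N^{2} + n^{2}}$ ($h{\left(n,N \right)} = 4 + \sqrt{n^{2} + N^{2}} = 4 + \sqrt{N^{2} + n^{2}}$)
$L{\left(E,q \right)} = -7 + \left(6 + E\right) \left(4 + E + 3 \sqrt{5}\right)$ ($L{\left(E,q \right)} = -7 + \left(E + 6\right) \left(E + \left(4 + \sqrt{\left(-3\right)^{2} + 6^{2}}\right)\right) = -7 + \left(6 + E\right) \left(E + \left(4 + \sqrt{9 + 36}\right)\right) = -7 + \left(6 + E\right) \left(E + \left(4 + \sqrt{45}\right)\right) = -7 + \left(6 + E\right) \left(E + \left(4 + 3 \sqrt{5}\right)\right) = -7 + \left(6 + E\right) \left(4 + E + 3 \sqrt{5}\right)$)
$L{\left(3 + 4,13 \right)} + 5 \cdot 4 \cdot 142 = \left(17 + \left(3 + 4\right)^{2} + 10 \left(3 + 4\right) + 18 \sqrt{5} + 3 \left(3 + 4\right) \sqrt{5}\right) + 5 \cdot 4 \cdot 142 = \left(17 + 7^{2} + 10 \cdot 7 + 18 \sqrt{5} + 3 \cdot 7 \sqrt{5}\right) + 20 \cdot 142 = \left(17 + 49 + 70 + 18 \sqrt{5} + 21 \sqrt{5}\right) + 2840 = \left(136 + 39 \sqrt{5}\right) + 2840 = 2976 + 39 \sqrt{5}$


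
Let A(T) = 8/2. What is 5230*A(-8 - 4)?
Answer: 20920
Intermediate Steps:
A(T) = 4 (A(T) = 8*(½) = 4)
5230*A(-8 - 4) = 5230*4 = 20920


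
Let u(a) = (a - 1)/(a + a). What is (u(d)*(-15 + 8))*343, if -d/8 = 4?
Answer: -79233/64 ≈ -1238.0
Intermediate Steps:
d = -32 (d = -8*4 = -32)
u(a) = (-1 + a)/(2*a) (u(a) = (-1 + a)/((2*a)) = (-1 + a)*(1/(2*a)) = (-1 + a)/(2*a))
(u(d)*(-15 + 8))*343 = (((½)*(-1 - 32)/(-32))*(-15 + 8))*343 = (((½)*(-1/32)*(-33))*(-7))*343 = ((33/64)*(-7))*343 = -231/64*343 = -79233/64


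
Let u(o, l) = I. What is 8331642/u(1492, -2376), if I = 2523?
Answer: 95766/29 ≈ 3302.3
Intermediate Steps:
u(o, l) = 2523
8331642/u(1492, -2376) = 8331642/2523 = 8331642*(1/2523) = 95766/29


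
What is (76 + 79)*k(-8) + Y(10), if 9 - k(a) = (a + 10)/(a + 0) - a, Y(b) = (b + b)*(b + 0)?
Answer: 1575/4 ≈ 393.75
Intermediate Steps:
Y(b) = 2*b² (Y(b) = (2*b)*b = 2*b²)
k(a) = 9 + a - (10 + a)/a (k(a) = 9 - ((a + 10)/(a + 0) - a) = 9 - ((10 + a)/a - a) = 9 - (-a + (10 + a)/a) = 9 + (a - (10 + a)/a) = 9 + a - (10 + a)/a)
(76 + 79)*k(-8) + Y(10) = (76 + 79)*(8 - 8 - 10/(-8)) + 2*10² = 155*(8 - 8 - 10*(-⅛)) + 2*100 = 155*(8 - 8 + 5/4) + 200 = 155*(5/4) + 200 = 775/4 + 200 = 1575/4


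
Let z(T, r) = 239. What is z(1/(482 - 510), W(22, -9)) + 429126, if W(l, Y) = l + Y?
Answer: 429365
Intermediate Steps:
W(l, Y) = Y + l
z(1/(482 - 510), W(22, -9)) + 429126 = 239 + 429126 = 429365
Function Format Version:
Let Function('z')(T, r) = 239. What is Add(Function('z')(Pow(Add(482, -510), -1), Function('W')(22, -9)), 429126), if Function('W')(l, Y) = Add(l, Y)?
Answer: 429365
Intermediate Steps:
Function('W')(l, Y) = Add(Y, l)
Add(Function('z')(Pow(Add(482, -510), -1), Function('W')(22, -9)), 429126) = Add(239, 429126) = 429365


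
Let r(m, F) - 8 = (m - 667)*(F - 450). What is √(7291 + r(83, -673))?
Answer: √663131 ≈ 814.33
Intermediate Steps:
r(m, F) = 8 + (-667 + m)*(-450 + F) (r(m, F) = 8 + (m - 667)*(F - 450) = 8 + (-667 + m)*(-450 + F))
√(7291 + r(83, -673)) = √(7291 + (300158 - 667*(-673) - 450*83 - 673*83)) = √(7291 + (300158 + 448891 - 37350 - 55859)) = √(7291 + 655840) = √663131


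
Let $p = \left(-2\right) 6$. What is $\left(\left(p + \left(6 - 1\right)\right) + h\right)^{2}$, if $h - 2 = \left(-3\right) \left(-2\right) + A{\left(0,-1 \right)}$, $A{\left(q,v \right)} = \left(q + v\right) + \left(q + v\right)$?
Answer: $1$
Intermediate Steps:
$p = -12$
$A{\left(q,v \right)} = 2 q + 2 v$
$h = 6$ ($h = 2 + \left(\left(-3\right) \left(-2\right) + \left(2 \cdot 0 + 2 \left(-1\right)\right)\right) = 2 + \left(6 + \left(0 - 2\right)\right) = 2 + \left(6 - 2\right) = 2 + 4 = 6$)
$\left(\left(p + \left(6 - 1\right)\right) + h\right)^{2} = \left(\left(-12 + \left(6 - 1\right)\right) + 6\right)^{2} = \left(\left(-12 + 5\right) + 6\right)^{2} = \left(-7 + 6\right)^{2} = \left(-1\right)^{2} = 1$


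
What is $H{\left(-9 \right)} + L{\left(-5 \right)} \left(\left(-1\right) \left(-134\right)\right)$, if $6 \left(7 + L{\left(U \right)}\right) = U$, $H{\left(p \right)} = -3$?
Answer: $- \frac{3158}{3} \approx -1052.7$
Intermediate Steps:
$L{\left(U \right)} = -7 + \frac{U}{6}$
$H{\left(-9 \right)} + L{\left(-5 \right)} \left(\left(-1\right) \left(-134\right)\right) = -3 + \left(-7 + \frac{1}{6} \left(-5\right)\right) \left(\left(-1\right) \left(-134\right)\right) = -3 + \left(-7 - \frac{5}{6}\right) 134 = -3 - \frac{3149}{3} = - \frac{3158}{3}$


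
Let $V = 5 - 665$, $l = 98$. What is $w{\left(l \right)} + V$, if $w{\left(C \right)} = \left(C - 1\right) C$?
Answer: $8846$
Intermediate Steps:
$w{\left(C \right)} = C \left(-1 + C\right)$ ($w{\left(C \right)} = \left(-1 + C\right) C = C \left(-1 + C\right)$)
$V = -660$ ($V = 5 - 665 = -660$)
$w{\left(l \right)} + V = 98 \left(-1 + 98\right) - 660 = 98 \cdot 97 - 660 = 9506 - 660 = 8846$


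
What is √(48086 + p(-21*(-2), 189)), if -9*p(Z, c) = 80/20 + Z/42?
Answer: √432769/3 ≈ 219.28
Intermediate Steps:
p(Z, c) = -4/9 - Z/378 (p(Z, c) = -(80/20 + Z/42)/9 = -(80*(1/20) + Z*(1/42))/9 = -(4 + Z/42)/9 = -4/9 - Z/378)
√(48086 + p(-21*(-2), 189)) = √(48086 + (-4/9 - (-1)*(-2)/18)) = √(48086 + (-4/9 - 1/378*42)) = √(48086 + (-4/9 - ⅑)) = √(48086 - 5/9) = √(432769/9) = √432769/3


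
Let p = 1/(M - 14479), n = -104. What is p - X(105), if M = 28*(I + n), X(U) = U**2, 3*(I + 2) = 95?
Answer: -547733028/49681 ≈ -11025.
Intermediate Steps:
I = 89/3 (I = -2 + (1/3)*95 = -2 + 95/3 = 89/3 ≈ 29.667)
M = -6244/3 (M = 28*(89/3 - 104) = 28*(-223/3) = -6244/3 ≈ -2081.3)
p = -3/49681 (p = 1/(-6244/3 - 14479) = 1/(-49681/3) = -3/49681 ≈ -6.0385e-5)
p - X(105) = -3/49681 - 1*105**2 = -3/49681 - 1*11025 = -3/49681 - 11025 = -547733028/49681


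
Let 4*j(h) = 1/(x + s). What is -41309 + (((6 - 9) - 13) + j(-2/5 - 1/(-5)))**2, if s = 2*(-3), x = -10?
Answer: -168151039/4096 ≈ -41053.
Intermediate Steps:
s = -6
j(h) = -1/64 (j(h) = 1/(4*(-10 - 6)) = (1/4)/(-16) = (1/4)*(-1/16) = -1/64)
-41309 + (((6 - 9) - 13) + j(-2/5 - 1/(-5)))**2 = -41309 + (((6 - 9) - 13) - 1/64)**2 = -41309 + ((-3 - 13) - 1/64)**2 = -41309 + (-16 - 1/64)**2 = -41309 + (-1025/64)**2 = -41309 + 1050625/4096 = -168151039/4096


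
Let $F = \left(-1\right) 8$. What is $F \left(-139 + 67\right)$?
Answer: $576$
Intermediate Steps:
$F = -8$
$F \left(-139 + 67\right) = - 8 \left(-139 + 67\right) = \left(-8\right) \left(-72\right) = 576$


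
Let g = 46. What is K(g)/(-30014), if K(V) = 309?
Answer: -309/30014 ≈ -0.010295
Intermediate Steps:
K(g)/(-30014) = 309/(-30014) = 309*(-1/30014) = -309/30014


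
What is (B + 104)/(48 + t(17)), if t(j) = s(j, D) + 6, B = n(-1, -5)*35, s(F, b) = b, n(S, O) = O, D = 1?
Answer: -71/55 ≈ -1.2909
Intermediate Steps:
B = -175 (B = -5*35 = -175)
t(j) = 7 (t(j) = 1 + 6 = 7)
(B + 104)/(48 + t(17)) = (-175 + 104)/(48 + 7) = -71/55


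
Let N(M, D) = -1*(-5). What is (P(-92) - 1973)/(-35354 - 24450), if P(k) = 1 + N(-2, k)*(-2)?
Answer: 991/29902 ≈ 0.033142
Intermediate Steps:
N(M, D) = 5
P(k) = -9 (P(k) = 1 + 5*(-2) = 1 - 10 = -9)
(P(-92) - 1973)/(-35354 - 24450) = (-9 - 1973)/(-35354 - 24450) = -1982/(-59804) = -1982*(-1/59804) = 991/29902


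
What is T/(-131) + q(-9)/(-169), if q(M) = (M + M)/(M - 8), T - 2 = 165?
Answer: -482149/376363 ≈ -1.2811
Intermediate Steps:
T = 167 (T = 2 + 165 = 167)
q(M) = 2*M/(-8 + M) (q(M) = (2*M)/(-8 + M) = 2*M/(-8 + M))
T/(-131) + q(-9)/(-169) = 167/(-131) + (2*(-9)/(-8 - 9))/(-169) = 167*(-1/131) + (2*(-9)/(-17))*(-1/169) = -167/131 + (2*(-9)*(-1/17))*(-1/169) = -167/131 + (18/17)*(-1/169) = -167/131 - 18/2873 = -482149/376363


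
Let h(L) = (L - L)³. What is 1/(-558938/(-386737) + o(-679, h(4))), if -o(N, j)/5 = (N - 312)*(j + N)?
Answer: -386737/1301154807027 ≈ -2.9723e-7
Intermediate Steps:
h(L) = 0 (h(L) = 0³ = 0)
o(N, j) = -5*(-312 + N)*(N + j) (o(N, j) = -5*(N - 312)*(j + N) = -5*(-312 + N)*(N + j))
1/(-558938/(-386737) + o(-679, h(4))) = 1/(-558938/(-386737) + (-5*(-679)² + 1560*(-679) + 1560*0 - 5*(-679)*0)) = 1/(-558938*(-1/386737) + (-5*461041 - 1059240 + 0 + 0)) = 1/(558938/386737 + (-2305205 - 1059240 + 0 + 0)) = 1/(558938/386737 - 3364445) = 1/(-1301154807027/386737) = -386737/1301154807027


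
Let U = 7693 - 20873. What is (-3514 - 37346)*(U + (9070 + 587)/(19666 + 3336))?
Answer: 6193491442290/11501 ≈ 5.3852e+8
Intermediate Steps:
U = -13180
(-3514 - 37346)*(U + (9070 + 587)/(19666 + 3336)) = (-3514 - 37346)*(-13180 + (9070 + 587)/(19666 + 3336)) = -40860*(-13180 + 9657/23002) = -40860*(-303156703/23002) = 6193491442290/11501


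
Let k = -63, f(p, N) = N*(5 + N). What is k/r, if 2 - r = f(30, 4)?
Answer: 63/34 ≈ 1.8529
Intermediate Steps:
r = -34 (r = 2 - 4*(5 + 4) = 2 - 4*9 = 2 - 1*36 = 2 - 36 = -34)
k/r = -63/(-34) = -63*(-1/34) = 63/34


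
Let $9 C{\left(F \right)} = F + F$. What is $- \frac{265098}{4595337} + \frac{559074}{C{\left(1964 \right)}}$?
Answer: $\frac{3853526606083}{3008413956} \approx 1280.9$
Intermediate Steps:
$C{\left(F \right)} = \frac{2 F}{9}$ ($C{\left(F \right)} = \frac{F + F}{9} = \frac{2 F}{9}$)
$- \frac{265098}{4595337} + \frac{559074}{C{\left(1964 \right)}} = - \frac{265098}{4595337} + \frac{559074}{\frac{2}{9} \cdot 1964} = \left(-265098\right) \frac{1}{4595337} + \frac{559074}{\frac{3928}{9}} = - \frac{88366}{1531779} + 559074 \cdot \frac{9}{3928} = - \frac{88366}{1531779} + \frac{2515833}{1964} = \frac{3853526606083}{3008413956}$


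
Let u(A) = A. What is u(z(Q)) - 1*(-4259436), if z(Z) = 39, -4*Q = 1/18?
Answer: 4259475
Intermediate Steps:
Q = -1/72 (Q = -¼/18 = -¼*1/18 = -1/72 ≈ -0.013889)
u(z(Q)) - 1*(-4259436) = 39 - 1*(-4259436) = 39 + 4259436 = 4259475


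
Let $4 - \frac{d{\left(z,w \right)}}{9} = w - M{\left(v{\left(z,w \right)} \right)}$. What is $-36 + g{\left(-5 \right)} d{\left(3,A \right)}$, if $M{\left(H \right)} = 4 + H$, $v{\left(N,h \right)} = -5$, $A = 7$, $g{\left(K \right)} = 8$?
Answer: $-324$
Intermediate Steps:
$d{\left(z,w \right)} = 27 - 9 w$ ($d{\left(z,w \right)} = 36 - 9 \left(w - \left(4 - 5\right)\right) = 36 - 9 \left(w - -1\right) = 36 - 9 \left(w + 1\right) = 36 - 9 \left(1 + w\right) = 36 - \left(9 + 9 w\right) = 27 - 9 w$)
$-36 + g{\left(-5 \right)} d{\left(3,A \right)} = -36 + 8 \left(27 - 63\right) = -36 + 8 \left(-36\right) = -36 - 288 = -324$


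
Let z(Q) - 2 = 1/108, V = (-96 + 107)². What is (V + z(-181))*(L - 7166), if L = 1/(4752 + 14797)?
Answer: -1861070846905/2111292 ≈ -8.8148e+5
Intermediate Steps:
V = 121 (V = 11² = 121)
L = 1/19549 ≈ 5.1154e-5
z(Q) = 217/108 (z(Q) = 2 + 1/108 = 217/108)
(V + z(-181))*(L - 7166) = (121 + 217/108)*(1/19549 - 7166) = (13285/108)*(-140088133/19549) = -1861070846905/2111292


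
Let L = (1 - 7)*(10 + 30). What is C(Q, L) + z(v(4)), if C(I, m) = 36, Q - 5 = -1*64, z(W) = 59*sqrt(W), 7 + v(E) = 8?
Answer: 95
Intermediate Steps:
v(E) = 1 (v(E) = -7 + 8 = 1)
L = -240 (L = -6*40 = -240)
Q = -59 (Q = 5 - 1*64 = 5 - 64 = -59)
C(Q, L) + z(v(4)) = 36 + 59*sqrt(1) = 36 + 59*1 = 36 + 59 = 95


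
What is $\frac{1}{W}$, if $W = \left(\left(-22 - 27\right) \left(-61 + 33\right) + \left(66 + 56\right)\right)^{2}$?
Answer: $\frac{1}{2232036} \approx 4.4802 \cdot 10^{-7}$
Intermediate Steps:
$W = 2232036$ ($W = \left(\left(-49\right) \left(-28\right) + 122\right)^{2} = \left(1372 + 122\right)^{2} = 1494^{2} = 2232036$)
$\frac{1}{W} = \frac{1}{2232036}$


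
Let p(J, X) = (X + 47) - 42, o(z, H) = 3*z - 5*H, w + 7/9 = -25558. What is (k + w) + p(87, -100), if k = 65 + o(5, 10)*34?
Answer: -241009/9 ≈ -26779.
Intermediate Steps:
w = -230029/9 (w = -7/9 - 25558 = -230029/9 ≈ -25559.)
o(z, H) = -5*H + 3*z
p(J, X) = 5 + X (p(J, X) = (47 + X) - 42 = 5 + X)
k = -1125 (k = 65 + (-5*10 + 3*5)*34 = 65 + (-50 + 15)*34 = 65 - 35*34 = 65 - 1190 = -1125)
(k + w) + p(87, -100) = (-1125 - 230029/9) + (5 - 100) = -240154/9 - 95 = -241009/9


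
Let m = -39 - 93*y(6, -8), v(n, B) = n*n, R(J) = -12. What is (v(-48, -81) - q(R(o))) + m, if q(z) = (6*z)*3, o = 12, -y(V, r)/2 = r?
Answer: 993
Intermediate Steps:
y(V, r) = -2*r
q(z) = 18*z
v(n, B) = n²
m = -1527 (m = -39 - (-186)*(-8) = -39 - 93*16 = -39 - 1488 = -1527)
(v(-48, -81) - q(R(o))) + m = ((-48)² - 18*(-12)) - 1527 = (2304 - 1*(-216)) - 1527 = (2304 + 216) - 1527 = 2520 - 1527 = 993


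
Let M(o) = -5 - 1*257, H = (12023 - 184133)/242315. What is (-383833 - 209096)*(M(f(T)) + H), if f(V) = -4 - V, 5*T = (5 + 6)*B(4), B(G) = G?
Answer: 7549010751312/48463 ≈ 1.5577e+8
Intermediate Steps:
T = 44/5 (T = ((5 + 6)*4)/5 = (11*4)/5 = (1/5)*44 = 44/5 ≈ 8.8000)
H = -34422/48463 (H = -172110*1/242315 = -34422/48463 ≈ -0.71027)
M(o) = -262 (M(o) = -5 - 257 = -262)
(-383833 - 209096)*(M(f(T)) + H) = (-383833 - 209096)*(-262 - 34422/48463) = -592929*(-12731728/48463) = 7549010751312/48463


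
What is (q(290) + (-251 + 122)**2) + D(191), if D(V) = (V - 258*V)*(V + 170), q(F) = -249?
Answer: -17704015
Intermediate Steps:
D(V) = -257*V*(170 + V) (D(V) = (-257*V)*(170 + V) = -257*V*(170 + V))
(q(290) + (-251 + 122)**2) + D(191) = (-249 + (-251 + 122)**2) - 257*191*(170 + 191) = (-249 + (-129)**2) - 257*191*361 = (-249 + 16641) - 17720407 = 16392 - 17720407 = -17704015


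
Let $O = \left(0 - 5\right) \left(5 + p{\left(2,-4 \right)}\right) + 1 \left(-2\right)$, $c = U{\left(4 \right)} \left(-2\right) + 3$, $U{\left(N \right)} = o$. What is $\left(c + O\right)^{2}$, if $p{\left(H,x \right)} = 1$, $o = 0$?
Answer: $841$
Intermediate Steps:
$U{\left(N \right)} = 0$
$c = 3$ ($c = 0 \left(-2\right) + 3 = 0 + 3 = 3$)
$O = -32$ ($O = \left(0 - 5\right) \left(5 + 1\right) + 1 \left(-2\right) = \left(-5\right) 6 - 2 = -30 - 2 = -32$)
$\left(c + O\right)^{2} = \left(3 - 32\right)^{2} = \left(-29\right)^{2} = 841$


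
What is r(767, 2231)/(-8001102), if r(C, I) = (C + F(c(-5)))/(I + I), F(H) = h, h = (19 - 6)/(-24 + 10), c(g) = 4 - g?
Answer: -3575/166604279912 ≈ -2.1458e-8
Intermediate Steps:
h = -13/14 (h = 13/(-14) = 13*(-1/14) = -13/14 ≈ -0.92857)
F(H) = -13/14
r(C, I) = (-13/14 + C)/(2*I) (r(C, I) = (C - 13/14)/(I + I) = (-13/14 + C)/((2*I)) = (-13/14 + C)*(1/(2*I)) = (-13/14 + C)/(2*I))
r(767, 2231)/(-8001102) = ((1/28)*(-13 + 14*767)/2231)/(-8001102) = ((1/28)*(1/2231)*(-13 + 10738))*(-1/8001102) = ((1/28)*(1/2231)*10725)*(-1/8001102) = (10725/62468)*(-1/8001102) = -3575/166604279912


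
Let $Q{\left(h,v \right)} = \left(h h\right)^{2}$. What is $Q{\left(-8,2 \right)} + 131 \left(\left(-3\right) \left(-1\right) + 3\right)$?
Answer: $4882$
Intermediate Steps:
$Q{\left(h,v \right)} = h^{4}$ ($Q{\left(h,v \right)} = \left(h^{2}\right)^{2} = h^{4}$)
$Q{\left(-8,2 \right)} + 131 \left(\left(-3\right) \left(-1\right) + 3\right) = \left(-8\right)^{4} + 131 \left(\left(-3\right) \left(-1\right) + 3\right) = 4096 + 131 \left(3 + 3\right) = 4096 + 131 \cdot 6 = 4096 + 786 = 4882$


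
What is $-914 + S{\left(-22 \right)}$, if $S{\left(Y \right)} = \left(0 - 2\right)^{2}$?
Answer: $-910$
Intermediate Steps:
$S{\left(Y \right)} = 4$ ($S{\left(Y \right)} = \left(-2\right)^{2} = 4$)
$-914 + S{\left(-22 \right)} = -914 + 4 = -910$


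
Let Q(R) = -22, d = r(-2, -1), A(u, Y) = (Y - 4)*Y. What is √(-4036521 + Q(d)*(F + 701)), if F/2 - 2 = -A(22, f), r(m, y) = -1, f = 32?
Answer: I*√4012607 ≈ 2003.1*I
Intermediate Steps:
A(u, Y) = Y*(-4 + Y) (A(u, Y) = (-4 + Y)*Y = Y*(-4 + Y))
d = -1
F = -1788 (F = 4 + 2*(-32*(-4 + 32)) = 4 + 2*(-32*28) = 4 + 2*(-1*896) = 4 + 2*(-896) = 4 - 1792 = -1788)
√(-4036521 + Q(d)*(F + 701)) = √(-4036521 - 22*(-1788 + 701)) = √(-4036521 - 22*(-1087)) = √(-4036521 + 23914) = √(-4012607) = I*√4012607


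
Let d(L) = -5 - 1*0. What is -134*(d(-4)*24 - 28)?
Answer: 19832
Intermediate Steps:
d(L) = -5 (d(L) = -5 + 0 = -5)
-134*(d(-4)*24 - 28) = -134*(-5*24 - 28) = -134*(-120 - 28) = -134*(-148) = 19832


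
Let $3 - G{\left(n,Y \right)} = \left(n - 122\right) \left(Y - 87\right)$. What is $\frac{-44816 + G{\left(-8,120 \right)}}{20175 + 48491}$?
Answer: $- \frac{40523}{68666} \approx -0.59015$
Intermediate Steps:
$G{\left(n,Y \right)} = 3 - \left(-122 + n\right) \left(-87 + Y\right)$ ($G{\left(n,Y \right)} = 3 - \left(n - 122\right) \left(Y - 87\right) = 3 - \left(-122 + n\right) \left(Y - 87\right) = 3 - \left(-122 + n\right) \left(-87 + Y\right)$)
$\frac{-44816 + G{\left(-8,120 \right)}}{20175 + 48491} = \frac{-44816 + \left(-10611 + 87 \left(-8\right) + 122 \cdot 120 - 120 \left(-8\right)\right)}{20175 + 48491} = \frac{-44816 + \left(-10611 - 696 + 14640 + 960\right)}{68666} = \left(-44816 + 4293\right) \frac{1}{68666} = \left(-40523\right) \frac{1}{68666} = - \frac{40523}{68666}$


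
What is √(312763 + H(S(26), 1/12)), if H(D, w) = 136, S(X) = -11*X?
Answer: √312899 ≈ 559.37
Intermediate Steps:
√(312763 + H(S(26), 1/12)) = √(312763 + 136) = √312899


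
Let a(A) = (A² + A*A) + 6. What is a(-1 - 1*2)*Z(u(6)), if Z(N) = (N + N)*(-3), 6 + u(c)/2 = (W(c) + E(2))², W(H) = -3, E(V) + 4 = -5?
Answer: -39744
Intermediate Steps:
E(V) = -9 (E(V) = -4 - 5 = -9)
u(c) = 276 (u(c) = -12 + 2*(-3 - 9)² = -12 + 2*(-12)² = -12 + 2*144 = -12 + 288 = 276)
a(A) = 6 + 2*A² (a(A) = (A² + A²) + 6 = 2*A² + 6 = 6 + 2*A²)
Z(N) = -6*N (Z(N) = (2*N)*(-3) = -6*N)
a(-1 - 1*2)*Z(u(6)) = (6 + 2*(-1 - 1*2)²)*(-6*276) = (6 + 2*(-1 - 2)²)*(-1656) = (6 + 2*(-3)²)*(-1656) = (6 + 2*9)*(-1656) = (6 + 18)*(-1656) = 24*(-1656) = -39744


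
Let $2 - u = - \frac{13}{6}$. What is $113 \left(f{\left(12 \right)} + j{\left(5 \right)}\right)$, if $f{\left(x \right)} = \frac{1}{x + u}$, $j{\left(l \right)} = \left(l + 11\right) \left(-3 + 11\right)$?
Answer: $\frac{1403686}{97} \approx 14471.0$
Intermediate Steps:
$j{\left(l \right)} = 88 + 8 l$ ($j{\left(l \right)} = \left(11 + l\right) 8 = 88 + 8 l$)
$u = \frac{25}{6}$ ($u = 2 - - \frac{13}{6} = 2 + \frac{13}{6} = \frac{25}{6} \approx 4.1667$)
$f{\left(x \right)} = \frac{1}{\frac{25}{6} + x}$ ($f{\left(x \right)} = \frac{1}{x + \frac{25}{6}} = \frac{1}{\frac{25}{6} + x}$)
$113 \left(f{\left(12 \right)} + j{\left(5 \right)}\right) = 113 \left(\frac{6}{25 + 6 \cdot 12} + \left(88 + 8 \cdot 5\right)\right) = 113 \left(\frac{6}{25 + 72} + \left(88 + 40\right)\right) = 113 \left(\frac{6}{97} + 128\right) = 113 \cdot \frac{12422}{97} = \frac{1403686}{97}$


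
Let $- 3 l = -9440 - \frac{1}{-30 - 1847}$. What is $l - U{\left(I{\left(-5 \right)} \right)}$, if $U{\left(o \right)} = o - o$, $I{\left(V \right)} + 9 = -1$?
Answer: $\frac{5906293}{1877} \approx 3146.7$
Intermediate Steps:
$I{\left(V \right)} = -10$ ($I{\left(V \right)} = -9 - 1 = -10$)
$l = \frac{5906293}{1877}$ ($l = - \frac{-9440 - \frac{1}{-30 - 1847}}{3} = - \frac{-9440 - \frac{1}{-1877}}{3} = - \frac{-9440 - - \frac{1}{1877}}{3} = - \frac{-9440 + \frac{1}{1877}}{3} = \left(- \frac{1}{3}\right) \left(- \frac{17718879}{1877}\right) = \frac{5906293}{1877} \approx 3146.7$)
$U{\left(o \right)} = 0$
$l - U{\left(I{\left(-5 \right)} \right)} = \frac{5906293}{1877} - 0 = \frac{5906293}{1877} + 0 = \frac{5906293}{1877}$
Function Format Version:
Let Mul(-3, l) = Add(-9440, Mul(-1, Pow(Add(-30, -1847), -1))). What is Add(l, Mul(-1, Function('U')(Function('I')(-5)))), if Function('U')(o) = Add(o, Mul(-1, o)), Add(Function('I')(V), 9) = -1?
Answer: Rational(5906293, 1877) ≈ 3146.7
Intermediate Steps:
Function('I')(V) = -10 (Function('I')(V) = Add(-9, -1) = -10)
l = Rational(5906293, 1877) (l = Mul(Rational(-1, 3), Add(-9440, Mul(-1, Pow(Add(-30, -1847), -1)))) = Mul(Rational(-1, 3), Add(-9440, Mul(-1, Pow(-1877, -1)))) = Mul(Rational(-1, 3), Add(-9440, Mul(-1, Rational(-1, 1877)))) = Mul(Rational(-1, 3), Add(-9440, Rational(1, 1877))) = Mul(Rational(-1, 3), Rational(-17718879, 1877)) = Rational(5906293, 1877) ≈ 3146.7)
Function('U')(o) = 0
Add(l, Mul(-1, Function('U')(Function('I')(-5)))) = Add(Rational(5906293, 1877), Mul(-1, 0)) = Add(Rational(5906293, 1877), 0) = Rational(5906293, 1877)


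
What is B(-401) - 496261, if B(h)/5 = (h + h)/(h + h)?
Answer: -496256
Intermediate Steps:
B(h) = 5 (B(h) = 5*((h + h)/(h + h)) = 5*((2*h)/((2*h))) = 5*((2*h)*(1/(2*h))) = 5*1 = 5)
B(-401) - 496261 = 5 - 496261 = -496256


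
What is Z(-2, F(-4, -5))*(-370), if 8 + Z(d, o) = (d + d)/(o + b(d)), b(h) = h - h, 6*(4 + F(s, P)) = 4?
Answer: 2516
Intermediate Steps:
F(s, P) = -10/3 (F(s, P) = -4 + (1/6)*4 = -4 + 2/3 = -10/3)
b(h) = 0
Z(d, o) = -8 + 2*d/o (Z(d, o) = -8 + (d + d)/(o + 0) = -8 + (2*d)/o = -8 + 2*d/o)
Z(-2, F(-4, -5))*(-370) = (-8 + 2*(-2)/(-10/3))*(-370) = (-8 + 2*(-2)*(-3/10))*(-370) = (-8 + 6/5)*(-370) = -34/5*(-370) = 2516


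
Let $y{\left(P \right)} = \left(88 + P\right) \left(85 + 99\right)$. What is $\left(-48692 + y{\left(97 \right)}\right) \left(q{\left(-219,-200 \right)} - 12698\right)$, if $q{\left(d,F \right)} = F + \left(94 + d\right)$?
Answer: $190812996$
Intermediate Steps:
$y{\left(P \right)} = 16192 + 184 P$ ($y{\left(P \right)} = \left(88 + P\right) 184 = 16192 + 184 P$)
$q{\left(d,F \right)} = 94 + F + d$
$\left(-48692 + y{\left(97 \right)}\right) \left(q{\left(-219,-200 \right)} - 12698\right) = \left(-48692 + \left(16192 + 184 \cdot 97\right)\right) \left(\left(94 - 200 - 219\right) - 12698\right) = \left(-48692 + \left(16192 + 17848\right)\right) \left(-325 - 12698\right) = \left(-48692 + 34040\right) \left(-13023\right) = \left(-14652\right) \left(-13023\right) = 190812996$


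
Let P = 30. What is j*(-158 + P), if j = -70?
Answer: 8960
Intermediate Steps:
j*(-158 + P) = -70*(-158 + 30) = -70*(-128) = 8960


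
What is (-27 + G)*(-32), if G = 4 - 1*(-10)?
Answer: 416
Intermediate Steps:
G = 14 (G = 4 + 10 = 14)
(-27 + G)*(-32) = (-27 + 14)*(-32) = -13*(-32) = 416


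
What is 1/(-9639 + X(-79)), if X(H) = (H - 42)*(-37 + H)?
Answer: 1/4397 ≈ 0.00022743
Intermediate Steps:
X(H) = (-42 + H)*(-37 + H)
1/(-9639 + X(-79)) = 1/(-9639 + (1554 + (-79)² - 79*(-79))) = 1/(-9639 + (1554 + 6241 + 6241)) = 1/(-9639 + 14036) = 1/4397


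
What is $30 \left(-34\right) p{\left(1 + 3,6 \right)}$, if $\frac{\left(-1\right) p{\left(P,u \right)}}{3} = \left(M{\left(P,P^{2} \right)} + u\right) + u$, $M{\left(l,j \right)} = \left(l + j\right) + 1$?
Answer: $100980$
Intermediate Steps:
$M{\left(l,j \right)} = 1 + j + l$ ($M{\left(l,j \right)} = \left(j + l\right) + 1 = 1 + j + l$)
$p{\left(P,u \right)} = -3 - 6 u - 3 P - 3 P^{2}$ ($p{\left(P,u \right)} = - 3 \left(\left(\left(1 + P^{2} + P\right) + u\right) + u\right) = - 3 \left(\left(\left(1 + P + P^{2}\right) + u\right) + u\right) = - 3 \left(\left(1 + P + u + P^{2}\right) + u\right) = - 3 \left(1 + P + P^{2} + 2 u\right) = -3 - 6 u - 3 P - 3 P^{2}$)
$30 \left(-34\right) p{\left(1 + 3,6 \right)} = 30 \left(-34\right) \left(-3 - 36 - 3 \left(1 + 3\right) - 3 \left(1 + 3\right)^{2}\right) = - 1020 \left(-3 - 36 - 12 - 3 \cdot 4^{2}\right) = - 1020 \left(-3 - 36 - 12 - 48\right) = \left(-1020\right) \left(-99\right) = 100980$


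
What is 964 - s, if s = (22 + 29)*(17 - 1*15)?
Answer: 862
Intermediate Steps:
s = 102 (s = 51*(17 - 15) = 51*2 = 102)
964 - s = 964 - 1*102 = 964 - 102 = 862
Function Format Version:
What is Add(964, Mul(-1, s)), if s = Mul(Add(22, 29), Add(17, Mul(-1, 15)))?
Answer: 862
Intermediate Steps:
s = 102 (s = Mul(51, Add(17, -15)) = Mul(51, 2) = 102)
Add(964, Mul(-1, s)) = Add(964, Mul(-1, 102)) = Add(964, -102) = 862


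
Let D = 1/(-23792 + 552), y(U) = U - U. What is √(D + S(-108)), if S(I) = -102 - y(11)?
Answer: I*√13772494610/11620 ≈ 10.1*I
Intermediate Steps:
y(U) = 0
D = -1/23240 (D = 1/(-23240) = -1/23240 ≈ -4.3029e-5)
S(I) = -102 (S(I) = -102 - 1*0 = -102 + 0 = -102)
√(D + S(-108)) = √(-1/23240 - 102) = √(-2370481/23240) = I*√13772494610/11620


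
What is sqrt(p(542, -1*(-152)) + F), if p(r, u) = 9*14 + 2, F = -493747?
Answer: I*sqrt(493619) ≈ 702.58*I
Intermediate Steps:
p(r, u) = 128 (p(r, u) = 126 + 2 = 128)
sqrt(p(542, -1*(-152)) + F) = sqrt(128 - 493747) = sqrt(-493619) = I*sqrt(493619)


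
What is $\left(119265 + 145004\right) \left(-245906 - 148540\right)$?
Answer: $-104239849974$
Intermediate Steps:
$\left(119265 + 145004\right) \left(-245906 - 148540\right) = 264269 \left(-394446\right) = -104239849974$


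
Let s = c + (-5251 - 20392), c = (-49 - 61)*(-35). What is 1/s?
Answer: -1/21793 ≈ -4.5886e-5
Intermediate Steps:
c = 3850 (c = -110*(-35) = 3850)
s = -21793 (s = 3850 + (-5251 - 20392) = 3850 - 25643 = -21793)
1/s = 1/(-21793) = -1/21793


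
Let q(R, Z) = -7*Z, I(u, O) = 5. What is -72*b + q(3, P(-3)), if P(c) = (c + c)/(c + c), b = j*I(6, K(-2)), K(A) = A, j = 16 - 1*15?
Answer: -367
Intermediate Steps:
j = 1 (j = 16 - 15 = 1)
b = 5 (b = 1*5 = 5)
P(c) = 1 (P(c) = (2*c)/((2*c)) = (2*c)*(1/(2*c)) = 1)
-72*b + q(3, P(-3)) = -72*5 - 7*1 = -360 - 7 = -367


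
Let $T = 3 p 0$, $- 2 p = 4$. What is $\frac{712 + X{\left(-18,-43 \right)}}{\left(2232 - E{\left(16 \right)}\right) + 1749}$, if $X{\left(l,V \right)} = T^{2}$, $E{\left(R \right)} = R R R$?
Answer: $- \frac{712}{115} \approx -6.1913$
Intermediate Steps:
$E{\left(R \right)} = R^{3}$ ($E{\left(R \right)} = R R^{2} = R^{3}$)
$p = -2$ ($p = \left(- \frac{1}{2}\right) 4 = -2$)
$T = 0$ ($T = 3 \left(-2\right) 0 = \left(-6\right) 0 = 0$)
$X{\left(l,V \right)} = 0$ ($X{\left(l,V \right)} = 0^{2} = 0$)
$\frac{712 + X{\left(-18,-43 \right)}}{\left(2232 - E{\left(16 \right)}\right) + 1749} = \frac{712 + 0}{\left(2232 - 16^{3}\right) + 1749} = \frac{712}{\left(2232 - 4096\right) + 1749} = \frac{712}{-1864 + 1749} = \frac{712}{-115} = 712 \left(- \frac{1}{115}\right) = - \frac{712}{115}$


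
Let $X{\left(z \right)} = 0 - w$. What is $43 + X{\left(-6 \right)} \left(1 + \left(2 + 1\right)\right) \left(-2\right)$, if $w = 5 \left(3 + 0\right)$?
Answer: $163$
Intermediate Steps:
$w = 15$ ($w = 5 \cdot 3 = 15$)
$X{\left(z \right)} = -15$ ($X{\left(z \right)} = 0 - 15 = -15$)
$43 + X{\left(-6 \right)} \left(1 + \left(2 + 1\right)\right) \left(-2\right) = 43 - 15 \left(1 + \left(2 + 1\right)\right) \left(-2\right) = 43 - 15 \left(1 + 3\right) \left(-2\right) = 43 - 15 \cdot 4 \left(-2\right) = 43 - -120 = 43 + 120 = 163$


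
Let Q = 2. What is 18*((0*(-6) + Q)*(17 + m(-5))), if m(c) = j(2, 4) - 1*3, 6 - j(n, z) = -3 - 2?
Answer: 900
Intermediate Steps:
j(n, z) = 11 (j(n, z) = 6 - (-3 - 2) = 6 - 1*(-5) = 6 + 5 = 11)
m(c) = 8 (m(c) = 11 - 1*3 = 11 - 3 = 8)
18*((0*(-6) + Q)*(17 + m(-5))) = 18*((0*(-6) + 2)*(17 + 8)) = 18*((0 + 2)*25) = 18*(2*25) = 18*50 = 900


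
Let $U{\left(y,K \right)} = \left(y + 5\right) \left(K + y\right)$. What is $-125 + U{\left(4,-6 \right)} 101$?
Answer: $-1943$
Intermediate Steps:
$U{\left(y,K \right)} = \left(5 + y\right) \left(K + y\right)$
$-125 + U{\left(4,-6 \right)} 101 = -125 + \left(4^{2} + 5 \left(-6\right) + 5 \cdot 4 - 24\right) 101 = -125 + \left(16 - 30 + 20 - 24\right) 101 = -125 - 1818 = -1943$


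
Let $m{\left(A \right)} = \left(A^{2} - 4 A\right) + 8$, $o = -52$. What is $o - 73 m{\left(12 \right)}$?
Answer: $-7644$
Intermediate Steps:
$m{\left(A \right)} = 8 + A^{2} - 4 A$
$o - 73 m{\left(12 \right)} = -52 - 73 \left(8 + 12^{2} - 48\right) = -52 - 73 \left(8 + 144 - 48\right) = -52 - 7592 = -7644$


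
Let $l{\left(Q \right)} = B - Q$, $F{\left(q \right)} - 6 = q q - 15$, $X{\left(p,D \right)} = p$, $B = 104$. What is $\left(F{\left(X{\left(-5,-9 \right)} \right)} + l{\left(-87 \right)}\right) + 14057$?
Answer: $14264$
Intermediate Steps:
$F{\left(q \right)} = -9 + q^{2}$ ($F{\left(q \right)} = 6 + \left(q q - 15\right) = 6 + \left(q^{2} - 15\right) = 6 + \left(-15 + q^{2}\right) = -9 + q^{2}$)
$l{\left(Q \right)} = 104 - Q$
$\left(F{\left(X{\left(-5,-9 \right)} \right)} + l{\left(-87 \right)}\right) + 14057 = \left(\left(-9 + \left(-5\right)^{2}\right) + \left(104 - -87\right)\right) + 14057 = \left(\left(-9 + 25\right) + \left(104 + 87\right)\right) + 14057 = \left(16 + 191\right) + 14057 = 207 + 14057 = 14264$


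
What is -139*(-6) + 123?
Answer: 957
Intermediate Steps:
-139*(-6) + 123 = 834 + 123 = 957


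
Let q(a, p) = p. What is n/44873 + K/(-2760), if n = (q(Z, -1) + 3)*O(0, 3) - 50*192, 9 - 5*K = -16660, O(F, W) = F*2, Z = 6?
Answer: -38281219/26923800 ≈ -1.4218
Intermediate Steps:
O(F, W) = 2*F
K = 16669/5 (K = 9/5 - 1/5*(-16660) = 9/5 + 3332 = 16669/5 ≈ 3333.8)
n = -9600 (n = (-1 + 3)*(2*0) - 50*192 = 2*0 - 9600 = 0 - 9600 = -9600)
n/44873 + K/(-2760) = -9600/44873 + (16669/5)/(-2760) = -9600*1/44873 + (16669/5)*(-1/2760) = -9600/44873 - 16669/13800 = -38281219/26923800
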